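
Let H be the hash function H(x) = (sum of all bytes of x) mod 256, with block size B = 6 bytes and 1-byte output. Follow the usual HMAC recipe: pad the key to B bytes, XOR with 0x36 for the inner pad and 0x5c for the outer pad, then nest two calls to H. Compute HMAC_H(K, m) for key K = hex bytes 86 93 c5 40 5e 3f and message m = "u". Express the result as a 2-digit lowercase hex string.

67

Key hex bytes 86 93 c5 40 5e 3f is exactly B = 6 bytes: K' = 86 93 c5 40 5e 3f.
K' ⊕ ipad = b0 a5 f3 76 68 09.  K' ⊕ opad = da cf 99 1c 02 63.
Inner input = (K'⊕ipad) ∥ m = b0 a5 f3 76 68 09 ∥ 75.
Inner hash: sum = 176+165+243+118+104+9+117 = 932; mod 256 = 164 → a4.
Outer input = (K'⊕opad) ∥ inner = da cf 99 1c 02 63 ∥ a4.
Outer hash (tag): sum = 218+207+153+28+2+99+164 = 871; mod 256 = 103 → 67.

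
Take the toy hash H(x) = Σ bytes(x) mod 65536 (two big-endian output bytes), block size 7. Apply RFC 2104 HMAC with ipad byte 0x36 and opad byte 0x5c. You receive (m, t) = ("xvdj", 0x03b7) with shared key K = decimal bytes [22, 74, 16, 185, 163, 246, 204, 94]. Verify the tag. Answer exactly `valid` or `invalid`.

valid

Key decimal bytes [22, 74, 16, 185, 163, 246, 204, 94] = 16 4a 10 b9 a3 f6 cc 5e is 8 bytes > B = 7, so hash it first: H(key) = 03 ec, then zero-pad to 7 bytes: K' = 03 ec 00 00 00 00 00.
K' ⊕ ipad = 35 da 36 36 36 36 36; K' ⊕ opad = 5f b0 5c 5c 5c 5c 5c.
Inner hash: sum = 53+218+54+54+54+54+54+120+118+100+106 = 985 → 03 d9.
Outer hash (recomputed tag): sum = 95+176+92+92+92+92+92+3+217 = 951 → 03 b7.
Recomputed tag = 03b7; claimed = 03b7 → match.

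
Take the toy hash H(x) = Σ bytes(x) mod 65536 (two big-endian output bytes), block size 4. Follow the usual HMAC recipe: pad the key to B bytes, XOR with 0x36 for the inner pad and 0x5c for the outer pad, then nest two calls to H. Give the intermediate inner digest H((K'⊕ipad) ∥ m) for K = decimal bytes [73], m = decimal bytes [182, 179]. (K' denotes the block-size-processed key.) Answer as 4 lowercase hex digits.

Key decimal bytes [73] = 49 is 1 byte ≤ B = 4; zero-pad to 4 bytes: K' = 49 00 00 00.
K' ⊕ ipad = 7f 36 36 36.
Inner input = 7f 36 36 36 ∥ b6 b3.
Inner hash: sum = 127+54+54+54+182+179 = 650 → 02 8a.

028a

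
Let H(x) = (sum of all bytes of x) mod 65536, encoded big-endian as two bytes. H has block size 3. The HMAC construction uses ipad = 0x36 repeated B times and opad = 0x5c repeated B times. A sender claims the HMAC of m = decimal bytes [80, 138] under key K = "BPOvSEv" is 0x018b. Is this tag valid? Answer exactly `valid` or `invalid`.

valid

Key "BPOvSEv" = 42 50 4f 76 53 45 76 is 7 bytes > B = 3, so hash it first: H(key) = 02 65, then zero-pad to 3 bytes: K' = 02 65 00.
K' ⊕ ipad = 34 53 36; K' ⊕ opad = 5e 39 5c.
Inner hash: sum = 52+83+54+80+138 = 407 → 01 97.
Outer hash (recomputed tag): sum = 94+57+92+1+151 = 395 → 01 8b.
Recomputed tag = 018b; claimed = 018b → match.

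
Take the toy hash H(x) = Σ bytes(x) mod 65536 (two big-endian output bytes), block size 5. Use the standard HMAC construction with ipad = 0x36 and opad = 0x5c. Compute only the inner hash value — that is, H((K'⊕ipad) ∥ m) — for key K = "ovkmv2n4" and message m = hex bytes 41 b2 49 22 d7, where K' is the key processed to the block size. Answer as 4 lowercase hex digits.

Key "ovkmv2n4" = 6f 76 6b 6d 76 32 6e 34 is 8 bytes > B = 5, so hash it first: H(key) = 03 07, then zero-pad to 5 bytes: K' = 03 07 00 00 00.
K' ⊕ ipad = 35 31 36 36 36.
Inner input = 35 31 36 36 36 ∥ 41 b2 49 22 d7.
Inner hash: sum = 53+49+54+54+54+65+178+73+34+215 = 829 → 03 3d.

033d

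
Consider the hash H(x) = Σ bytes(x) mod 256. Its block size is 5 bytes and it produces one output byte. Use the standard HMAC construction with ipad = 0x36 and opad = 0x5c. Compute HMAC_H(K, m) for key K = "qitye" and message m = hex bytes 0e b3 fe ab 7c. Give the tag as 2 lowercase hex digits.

Key "qitye" = 71 69 74 79 65 is exactly B = 5 bytes: K' = 71 69 74 79 65.
K' ⊕ ipad = 47 5f 42 4f 53.  K' ⊕ opad = 2d 35 28 25 39.
Inner input = (K'⊕ipad) ∥ m = 47 5f 42 4f 53 ∥ 0e b3 fe ab 7c.
Inner hash: sum = 71+95+66+79+83+14+179+254+171+124 = 1136; mod 256 = 112 → 70.
Outer input = (K'⊕opad) ∥ inner = 2d 35 28 25 39 ∥ 70.
Outer hash (tag): sum = 45+53+40+37+57+112 = 344; mod 256 = 88 → 58.

58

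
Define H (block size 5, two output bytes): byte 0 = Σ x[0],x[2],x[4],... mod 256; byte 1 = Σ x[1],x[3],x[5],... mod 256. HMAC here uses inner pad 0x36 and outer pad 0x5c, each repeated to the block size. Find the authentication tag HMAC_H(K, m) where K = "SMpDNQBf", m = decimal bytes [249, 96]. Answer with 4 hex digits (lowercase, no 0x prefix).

Key "SMpDNQBf" = 53 4d 70 44 4e 51 42 66 is 8 bytes > B = 5, so hash it first: H(key) = 53 48, then zero-pad to 5 bytes: K' = 53 48 00 00 00.
K' ⊕ ipad = 65 7e 36 36 36.  K' ⊕ opad = 0f 14 5c 5c 5c.
Inner input = (K'⊕ipad) ∥ m = 65 7e 36 36 36 ∥ f9 60.
Inner hash: even-index sum = 305 mod 256 = 49; odd-index sum = 429 mod 256 = 173 → 31 ad.
Outer input = (K'⊕opad) ∥ inner = 0f 14 5c 5c 5c ∥ 31 ad.
Outer hash (tag): even-index sum = 372 mod 256 = 116; odd-index sum = 161 mod 256 = 161 → 74 a1.

74a1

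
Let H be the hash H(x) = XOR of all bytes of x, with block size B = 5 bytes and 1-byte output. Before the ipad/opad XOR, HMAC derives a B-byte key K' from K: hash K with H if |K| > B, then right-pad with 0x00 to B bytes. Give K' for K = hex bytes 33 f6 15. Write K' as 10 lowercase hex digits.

33f6150000

Key hex bytes 33 f6 15 is 3 bytes ≤ B = 5; zero-pad to 5 bytes: K' = 33 f6 15 00 00.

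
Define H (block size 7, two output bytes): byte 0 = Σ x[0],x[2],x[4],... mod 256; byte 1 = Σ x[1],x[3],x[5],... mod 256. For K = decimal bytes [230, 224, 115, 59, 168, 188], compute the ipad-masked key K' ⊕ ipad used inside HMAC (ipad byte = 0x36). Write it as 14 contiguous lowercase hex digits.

d0d6450d9e8a36

Key decimal bytes [230, 224, 115, 59, 168, 188] = e6 e0 73 3b a8 bc is 6 bytes ≤ B = 7; zero-pad to 7 bytes: K' = e6 e0 73 3b a8 bc 00.
XOR each byte with 0x36: e6⊕36=d0, e0⊕36=d6, 73⊕36=45, 3b⊕36=0d, a8⊕36=9e, bc⊕36=8a, 00⊕36=36.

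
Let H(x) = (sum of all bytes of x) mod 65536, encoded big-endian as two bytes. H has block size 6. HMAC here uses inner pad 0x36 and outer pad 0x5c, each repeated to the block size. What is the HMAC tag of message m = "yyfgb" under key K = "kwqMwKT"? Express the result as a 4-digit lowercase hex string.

0368

Key "kwqMwKT" = 6b 77 71 4d 77 4b 54 is 7 bytes > B = 6, so hash it first: H(key) = 02 b6, then zero-pad to 6 bytes: K' = 02 b6 00 00 00 00.
K' ⊕ ipad = 34 80 36 36 36 36.  K' ⊕ opad = 5e ea 5c 5c 5c 5c.
Inner input = (K'⊕ipad) ∥ m = 34 80 36 36 36 36 ∥ 79 79 66 67 62.
Inner hash: sum = 52+128+54+54+54+54+121+121+102+103+98 = 941 → 03 ad.
Outer input = (K'⊕opad) ∥ inner = 5e ea 5c 5c 5c 5c ∥ 03 ad.
Outer hash (tag): sum = 94+234+92+92+92+92+3+173 = 872 → 03 68.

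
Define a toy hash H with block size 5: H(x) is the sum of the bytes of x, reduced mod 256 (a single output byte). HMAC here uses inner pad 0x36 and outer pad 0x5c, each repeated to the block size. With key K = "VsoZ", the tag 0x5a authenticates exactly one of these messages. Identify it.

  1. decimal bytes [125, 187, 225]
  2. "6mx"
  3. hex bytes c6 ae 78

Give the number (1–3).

3

Key "VsoZ" = 56 73 6f 5a is 4 bytes ≤ B = 5; zero-pad to 5 bytes: K' = 56 73 6f 5a 00.
K' ⊕ ipad = 60 45 59 6c 36; K' ⊕ opad = 0a 2f 33 06 5c.
m1: inner = H(60 45 59 6c 36 7d bb e1) = b9; tag = H(0a 2f 33 06 5c b9) = 87
m2: inner = H(60 45 59 6c 36 36 6d 78) = bb; tag = H(0a 2f 33 06 5c bb) = 89
m3: inner = H(60 45 59 6c 36 c6 ae 78) = 8c; tag = H(0a 2f 33 06 5c 8c) = 5a ← matches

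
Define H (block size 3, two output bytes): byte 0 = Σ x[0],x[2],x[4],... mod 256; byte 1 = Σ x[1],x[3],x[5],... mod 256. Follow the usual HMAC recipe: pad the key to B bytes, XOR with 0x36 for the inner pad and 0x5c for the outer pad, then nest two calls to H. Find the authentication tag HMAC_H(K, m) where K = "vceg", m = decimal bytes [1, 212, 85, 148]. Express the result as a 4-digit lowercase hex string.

3521

Key "vceg" = 76 63 65 67 is 4 bytes > B = 3, so hash it first: H(key) = db ca, then zero-pad to 3 bytes: K' = db ca 00.
K' ⊕ ipad = ed fc 36.  K' ⊕ opad = 87 96 5c.
Inner input = (K'⊕ipad) ∥ m = ed fc 36 ∥ 01 d4 55 94.
Inner hash: even-index sum = 651 mod 256 = 139; odd-index sum = 338 mod 256 = 82 → 8b 52.
Outer input = (K'⊕opad) ∥ inner = 87 96 5c ∥ 8b 52.
Outer hash (tag): even-index sum = 309 mod 256 = 53; odd-index sum = 289 mod 256 = 33 → 35 21.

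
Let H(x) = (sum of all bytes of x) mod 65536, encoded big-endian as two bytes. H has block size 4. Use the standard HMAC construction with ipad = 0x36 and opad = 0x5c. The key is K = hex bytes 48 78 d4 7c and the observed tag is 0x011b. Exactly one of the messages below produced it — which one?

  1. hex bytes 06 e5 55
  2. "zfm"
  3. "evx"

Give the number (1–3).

1

Key hex bytes 48 78 d4 7c is exactly B = 4 bytes: K' = 48 78 d4 7c.
K' ⊕ ipad = 7e 4e e2 4a; K' ⊕ opad = 14 24 88 20.
m1: inner = H(7e 4e e2 4a 06 e5 55) = 03 38; tag = H(14 24 88 20 03 38) = 011b ← matches
m2: inner = H(7e 4e e2 4a 7a 66 6d) = 03 45; tag = H(14 24 88 20 03 45) = 0128
m3: inner = H(7e 4e e2 4a 65 76 78) = 03 4b; tag = H(14 24 88 20 03 4b) = 012e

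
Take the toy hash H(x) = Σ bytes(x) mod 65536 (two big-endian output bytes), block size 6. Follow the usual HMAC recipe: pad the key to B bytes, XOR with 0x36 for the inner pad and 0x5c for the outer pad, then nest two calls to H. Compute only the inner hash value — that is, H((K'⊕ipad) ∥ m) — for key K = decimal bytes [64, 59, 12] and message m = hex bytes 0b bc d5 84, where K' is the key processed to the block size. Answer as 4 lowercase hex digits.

Key decimal bytes [64, 59, 12] = 40 3b 0c is 3 bytes ≤ B = 6; zero-pad to 6 bytes: K' = 40 3b 0c 00 00 00.
K' ⊕ ipad = 76 0d 3a 36 36 36.
Inner input = 76 0d 3a 36 36 36 ∥ 0b bc d5 84.
Inner hash: sum = 118+13+58+54+54+54+11+188+213+132 = 895 → 03 7f.

037f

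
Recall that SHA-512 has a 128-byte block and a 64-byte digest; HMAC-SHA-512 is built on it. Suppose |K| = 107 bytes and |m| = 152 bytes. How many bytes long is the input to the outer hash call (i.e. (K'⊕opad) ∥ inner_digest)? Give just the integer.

192

Key is 107 ≤ 128 bytes, zero-padded: |K'| = 128.
Outer input = (K'⊕opad) ∥ H(inner) → 128 + 64 = 192 bytes.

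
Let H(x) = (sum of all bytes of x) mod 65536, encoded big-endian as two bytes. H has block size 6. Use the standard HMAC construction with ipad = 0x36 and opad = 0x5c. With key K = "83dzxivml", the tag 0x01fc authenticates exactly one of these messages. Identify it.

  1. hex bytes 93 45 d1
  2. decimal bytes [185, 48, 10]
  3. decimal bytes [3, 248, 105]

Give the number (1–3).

1

Key "83dzxivml" = 38 33 64 7a 78 69 76 6d 6c is 9 bytes > B = 6, so hash it first: H(key) = 03 79, then zero-pad to 6 bytes: K' = 03 79 00 00 00 00.
K' ⊕ ipad = 35 4f 36 36 36 36; K' ⊕ opad = 5f 25 5c 5c 5c 5c.
m1: inner = H(35 4f 36 36 36 36 93 45 d1) = 03 05; tag = H(5f 25 5c 5c 5c 5c 03 05) = 01fc ← matches
m2: inner = H(35 4f 36 36 36 36 b9 30 0a) = 02 4f; tag = H(5f 25 5c 5c 5c 5c 02 4f) = 0245
m3: inner = H(35 4f 36 36 36 36 03 f8 69) = 02 c0; tag = H(5f 25 5c 5c 5c 5c 02 c0) = 02b6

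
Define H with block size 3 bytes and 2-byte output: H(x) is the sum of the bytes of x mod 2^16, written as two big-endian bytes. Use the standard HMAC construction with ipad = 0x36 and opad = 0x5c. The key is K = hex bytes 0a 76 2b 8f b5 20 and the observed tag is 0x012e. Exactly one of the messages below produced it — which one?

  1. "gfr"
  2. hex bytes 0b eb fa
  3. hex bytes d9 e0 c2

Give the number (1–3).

Key hex bytes 0a 76 2b 8f b5 20 is 6 bytes > B = 3, so hash it first: H(key) = 02 0f, then zero-pad to 3 bytes: K' = 02 0f 00.
K' ⊕ ipad = 34 39 36; K' ⊕ opad = 5e 53 5c.
m1: inner = H(34 39 36 67 66 72) = 01 e2; tag = H(5e 53 5c 01 e2) = 01f0
m2: inner = H(34 39 36 0b eb fa) = 02 93; tag = H(5e 53 5c 02 93) = 01a2
m3: inner = H(34 39 36 d9 e0 c2) = 03 1e; tag = H(5e 53 5c 03 1e) = 012e ← matches

3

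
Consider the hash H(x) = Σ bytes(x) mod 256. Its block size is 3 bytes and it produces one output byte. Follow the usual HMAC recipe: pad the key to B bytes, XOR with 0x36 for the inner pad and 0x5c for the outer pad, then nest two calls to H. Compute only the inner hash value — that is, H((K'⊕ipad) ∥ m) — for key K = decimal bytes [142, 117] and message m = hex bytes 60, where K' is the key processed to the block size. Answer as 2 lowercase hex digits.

91

Key decimal bytes [142, 117] = 8e 75 is 2 bytes ≤ B = 3; zero-pad to 3 bytes: K' = 8e 75 00.
K' ⊕ ipad = b8 43 36.
Inner input = b8 43 36 ∥ 60.
Inner hash: sum = 184+67+54+96 = 401; mod 256 = 145 → 91.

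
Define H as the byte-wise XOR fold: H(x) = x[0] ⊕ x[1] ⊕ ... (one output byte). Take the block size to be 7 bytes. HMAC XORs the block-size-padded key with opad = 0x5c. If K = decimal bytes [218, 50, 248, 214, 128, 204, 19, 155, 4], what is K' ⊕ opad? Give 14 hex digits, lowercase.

5a5c5c5c5c5c5c

Key decimal bytes [218, 50, 248, 214, 128, 204, 19, 155, 4] = da 32 f8 d6 80 cc 13 9b 04 is 9 bytes > B = 7, so hash it first: H(key) = 06, then zero-pad to 7 bytes: K' = 06 00 00 00 00 00 00.
XOR each byte with 0x5c: 06⊕5c=5a, 00⊕5c=5c, 00⊕5c=5c, 00⊕5c=5c, 00⊕5c=5c, 00⊕5c=5c, 00⊕5c=5c.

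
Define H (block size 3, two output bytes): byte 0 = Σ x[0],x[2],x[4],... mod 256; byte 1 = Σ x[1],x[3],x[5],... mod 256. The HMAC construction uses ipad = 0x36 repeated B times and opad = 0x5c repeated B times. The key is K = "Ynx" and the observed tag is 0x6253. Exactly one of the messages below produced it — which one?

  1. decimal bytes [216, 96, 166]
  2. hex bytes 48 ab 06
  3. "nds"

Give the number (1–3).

Key "Ynx" = 59 6e 78 is exactly B = 3 bytes: K' = 59 6e 78.
K' ⊕ ipad = 6f 58 4e; K' ⊕ opad = 05 32 24.
m1: inner = H(6f 58 4e d8 60 a6) = 1d d6; tag = H(05 32 24 1d d6) = ff4f
m2: inner = H(6f 58 4e 48 ab 06) = 68 a6; tag = H(05 32 24 68 a6) = cf9a
m3: inner = H(6f 58 4e 6e 64 73) = 21 39; tag = H(05 32 24 21 39) = 6253 ← matches

3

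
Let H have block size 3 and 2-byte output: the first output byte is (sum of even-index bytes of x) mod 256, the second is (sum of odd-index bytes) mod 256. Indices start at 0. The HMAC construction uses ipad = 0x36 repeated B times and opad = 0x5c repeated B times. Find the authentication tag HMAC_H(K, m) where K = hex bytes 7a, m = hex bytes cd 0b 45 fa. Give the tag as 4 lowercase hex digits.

Key hex bytes 7a is 1 byte ≤ B = 3; zero-pad to 3 bytes: K' = 7a 00 00.
K' ⊕ ipad = 4c 36 36.  K' ⊕ opad = 26 5c 5c.
Inner input = (K'⊕ipad) ∥ m = 4c 36 36 ∥ cd 0b 45 fa.
Inner hash: even-index sum = 391 mod 256 = 135; odd-index sum = 328 mod 256 = 72 → 87 48.
Outer input = (K'⊕opad) ∥ inner = 26 5c 5c ∥ 87 48.
Outer hash (tag): even-index sum = 202 mod 256 = 202; odd-index sum = 227 mod 256 = 227 → ca e3.

cae3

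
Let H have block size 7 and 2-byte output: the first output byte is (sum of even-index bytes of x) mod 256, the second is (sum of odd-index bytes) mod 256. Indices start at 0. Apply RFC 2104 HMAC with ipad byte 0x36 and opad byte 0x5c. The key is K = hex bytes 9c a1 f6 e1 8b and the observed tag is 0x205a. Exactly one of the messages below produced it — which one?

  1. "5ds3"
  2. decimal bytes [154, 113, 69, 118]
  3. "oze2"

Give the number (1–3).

2

Key hex bytes 9c a1 f6 e1 8b is 5 bytes ≤ B = 7; zero-pad to 7 bytes: K' = 9c a1 f6 e1 8b 00 00.
K' ⊕ ipad = aa 97 c0 d7 bd 36 36; K' ⊕ opad = c0 fd aa bd d7 5c 5c.
m1: inner = H(aa 97 c0 d7 bd 36 36 35 64 73 33) = f4 4c; tag = H(c0 fd aa bd d7 5c 5c f4 4c) = e90a
m2: inner = H(aa 97 c0 d7 bd 36 36 9a 71 45 76) = 44 83; tag = H(c0 fd aa bd d7 5c 5c 44 83) = 205a ← matches
m3: inner = H(aa 97 c0 d7 bd 36 36 6f 7a 65 32) = 09 78; tag = H(c0 fd aa bd d7 5c 5c 09 78) = 151f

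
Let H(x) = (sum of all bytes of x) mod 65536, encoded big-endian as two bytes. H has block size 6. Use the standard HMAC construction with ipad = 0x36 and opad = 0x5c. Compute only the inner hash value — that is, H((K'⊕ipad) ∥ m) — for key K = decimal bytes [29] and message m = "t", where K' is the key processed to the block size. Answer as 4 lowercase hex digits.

Key decimal bytes [29] = 1d is 1 byte ≤ B = 6; zero-pad to 6 bytes: K' = 1d 00 00 00 00 00.
K' ⊕ ipad = 2b 36 36 36 36 36.
Inner input = 2b 36 36 36 36 36 ∥ 74.
Inner hash: sum = 43+54+54+54+54+54+116 = 429 → 01 ad.

01ad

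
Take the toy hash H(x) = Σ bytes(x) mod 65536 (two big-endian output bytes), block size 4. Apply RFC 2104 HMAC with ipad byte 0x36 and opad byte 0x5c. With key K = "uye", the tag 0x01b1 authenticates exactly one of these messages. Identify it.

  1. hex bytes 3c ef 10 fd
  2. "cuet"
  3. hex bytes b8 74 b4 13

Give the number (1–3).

2

Key "uye" = 75 79 65 is 3 bytes ≤ B = 4; zero-pad to 4 bytes: K' = 75 79 65 00.
K' ⊕ ipad = 43 4f 53 36; K' ⊕ opad = 29 25 39 5c.
m1: inner = H(43 4f 53 36 3c ef 10 fd) = 03 53; tag = H(29 25 39 5c 03 53) = 0139
m2: inner = H(43 4f 53 36 63 75 65 74) = 02 cc; tag = H(29 25 39 5c 02 cc) = 01b1 ← matches
m3: inner = H(43 4f 53 36 b8 74 b4 13) = 03 0e; tag = H(29 25 39 5c 03 0e) = 00f4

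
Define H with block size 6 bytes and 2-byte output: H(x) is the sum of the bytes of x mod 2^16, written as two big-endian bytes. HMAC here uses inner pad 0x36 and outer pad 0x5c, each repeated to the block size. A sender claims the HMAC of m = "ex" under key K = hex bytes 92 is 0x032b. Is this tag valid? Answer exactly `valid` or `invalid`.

Key hex bytes 92 is 1 byte ≤ B = 6; zero-pad to 6 bytes: K' = 92 00 00 00 00 00.
K' ⊕ ipad = a4 36 36 36 36 36; K' ⊕ opad = ce 5c 5c 5c 5c 5c.
Inner hash: sum = 164+54+54+54+54+54+101+120 = 655 → 02 8f.
Outer hash (recomputed tag): sum = 206+92+92+92+92+92+2+143 = 811 → 03 2b.
Recomputed tag = 032b; claimed = 032b → match.

valid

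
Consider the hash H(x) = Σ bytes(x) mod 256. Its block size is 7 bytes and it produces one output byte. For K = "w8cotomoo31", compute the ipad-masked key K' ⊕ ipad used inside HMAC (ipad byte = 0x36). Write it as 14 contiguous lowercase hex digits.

Key "w8cotomoo31" = 77 38 63 6f 74 6f 6d 6f 6f 33 31 is 11 bytes > B = 7, so hash it first: H(key) = 13, then zero-pad to 7 bytes: K' = 13 00 00 00 00 00 00.
XOR each byte with 0x36: 13⊕36=25, 00⊕36=36, 00⊕36=36, 00⊕36=36, 00⊕36=36, 00⊕36=36, 00⊕36=36.

25363636363636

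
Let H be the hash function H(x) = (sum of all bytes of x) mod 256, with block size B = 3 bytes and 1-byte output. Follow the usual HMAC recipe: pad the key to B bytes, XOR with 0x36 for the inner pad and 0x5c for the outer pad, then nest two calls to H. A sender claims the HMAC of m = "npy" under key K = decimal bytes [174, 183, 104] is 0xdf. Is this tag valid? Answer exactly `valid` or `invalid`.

Key decimal bytes [174, 183, 104] = ae b7 68 is exactly B = 3 bytes: K' = ae b7 68.
K' ⊕ ipad = 98 81 5e; K' ⊕ opad = f2 eb 34.
Inner hash: sum = 152+129+94+110+112+121 = 718; mod 256 = 206 → ce.
Outer hash (recomputed tag): sum = 242+235+52+206 = 735; mod 256 = 223 → df.
Recomputed tag = df; claimed = df → match.

valid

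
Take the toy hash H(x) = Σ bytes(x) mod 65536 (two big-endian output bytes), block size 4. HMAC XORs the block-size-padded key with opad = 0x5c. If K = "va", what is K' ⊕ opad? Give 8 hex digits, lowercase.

2a3d5c5c

Key "va" = 76 61 is 2 bytes ≤ B = 4; zero-pad to 4 bytes: K' = 76 61 00 00.
XOR each byte with 0x5c: 76⊕5c=2a, 61⊕5c=3d, 00⊕5c=5c, 00⊕5c=5c.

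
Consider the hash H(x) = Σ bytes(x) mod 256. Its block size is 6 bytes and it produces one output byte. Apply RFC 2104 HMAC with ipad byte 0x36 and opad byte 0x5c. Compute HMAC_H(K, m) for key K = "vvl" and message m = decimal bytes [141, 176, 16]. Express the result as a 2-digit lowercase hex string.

61

Key "vvl" = 76 76 6c is 3 bytes ≤ B = 6; zero-pad to 6 bytes: K' = 76 76 6c 00 00 00.
K' ⊕ ipad = 40 40 5a 36 36 36.  K' ⊕ opad = 2a 2a 30 5c 5c 5c.
Inner input = (K'⊕ipad) ∥ m = 40 40 5a 36 36 36 ∥ 8d b0 10.
Inner hash: sum = 64+64+90+54+54+54+141+176+16 = 713; mod 256 = 201 → c9.
Outer input = (K'⊕opad) ∥ inner = 2a 2a 30 5c 5c 5c ∥ c9.
Outer hash (tag): sum = 42+42+48+92+92+92+201 = 609; mod 256 = 97 → 61.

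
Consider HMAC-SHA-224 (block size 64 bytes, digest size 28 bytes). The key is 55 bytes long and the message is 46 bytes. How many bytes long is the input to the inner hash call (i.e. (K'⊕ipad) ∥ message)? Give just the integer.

Key is 55 ≤ 64 bytes, zero-padded: |K'| = 64.
Inner input = (K'⊕ipad) ∥ m → 64 + 46 = 110 bytes.

110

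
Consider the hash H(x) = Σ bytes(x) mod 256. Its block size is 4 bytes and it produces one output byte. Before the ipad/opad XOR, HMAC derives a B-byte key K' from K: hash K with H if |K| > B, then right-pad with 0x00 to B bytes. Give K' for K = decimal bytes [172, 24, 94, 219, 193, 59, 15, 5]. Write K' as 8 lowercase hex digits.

0d000000

|K| = 8 > B = 4, so first hash the key.
H(K): sum = 172+24+94+219+193+59+15+5 = 781; mod 256 = 13 → 0d.
Zero-pad H(K) = 0d to 4 bytes: K' = 0d 00 00 00.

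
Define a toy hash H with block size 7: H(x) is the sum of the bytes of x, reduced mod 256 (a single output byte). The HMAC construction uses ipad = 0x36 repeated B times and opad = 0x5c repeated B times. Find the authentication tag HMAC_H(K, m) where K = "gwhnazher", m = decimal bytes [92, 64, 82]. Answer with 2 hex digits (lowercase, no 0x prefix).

e4

Key "gwhnazher" = 67 77 68 6e 61 7a 68 65 72 is 9 bytes > B = 7, so hash it first: H(key) = ce, then zero-pad to 7 bytes: K' = ce 00 00 00 00 00 00.
K' ⊕ ipad = f8 36 36 36 36 36 36.  K' ⊕ opad = 92 5c 5c 5c 5c 5c 5c.
Inner input = (K'⊕ipad) ∥ m = f8 36 36 36 36 36 36 ∥ 5c 40 52.
Inner hash: sum = 248+54+54+54+54+54+54+92+64+82 = 810; mod 256 = 42 → 2a.
Outer input = (K'⊕opad) ∥ inner = 92 5c 5c 5c 5c 5c 5c ∥ 2a.
Outer hash (tag): sum = 146+92+92+92+92+92+92+42 = 740; mod 256 = 228 → e4.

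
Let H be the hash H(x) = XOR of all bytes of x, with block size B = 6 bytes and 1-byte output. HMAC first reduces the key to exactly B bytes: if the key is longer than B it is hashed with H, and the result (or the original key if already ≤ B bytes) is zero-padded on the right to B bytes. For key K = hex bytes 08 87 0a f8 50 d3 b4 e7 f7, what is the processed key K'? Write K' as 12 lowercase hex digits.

|K| = 9 > B = 6, so first hash the key.
H(K): XOR 08⊕87⊕0a⊕f8⊕50⊕d3⊕b4⊕e7⊕f7 = 5a.
Zero-pad H(K) = 5a to 6 bytes: K' = 5a 00 00 00 00 00.

5a0000000000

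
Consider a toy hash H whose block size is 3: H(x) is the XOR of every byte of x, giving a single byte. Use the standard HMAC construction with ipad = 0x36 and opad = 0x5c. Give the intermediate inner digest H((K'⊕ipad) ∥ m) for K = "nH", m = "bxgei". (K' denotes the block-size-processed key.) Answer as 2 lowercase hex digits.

Key "nH" = 6e 48 is 2 bytes ≤ B = 3; zero-pad to 3 bytes: K' = 6e 48 00.
K' ⊕ ipad = 58 7e 36.
Inner input = 58 7e 36 ∥ 62 78 67 65 69.
Inner hash: XOR 58⊕7e⊕36⊕62⊕78⊕67⊕65⊕69 = 61.

61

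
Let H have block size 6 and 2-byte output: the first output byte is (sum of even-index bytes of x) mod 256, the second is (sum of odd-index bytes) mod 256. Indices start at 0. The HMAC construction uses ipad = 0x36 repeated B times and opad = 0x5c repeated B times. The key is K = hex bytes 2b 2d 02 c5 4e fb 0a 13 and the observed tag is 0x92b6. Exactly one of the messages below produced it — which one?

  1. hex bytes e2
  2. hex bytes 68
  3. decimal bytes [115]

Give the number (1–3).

Key hex bytes 2b 2d 02 c5 4e fb 0a 13 is 8 bytes > B = 6, so hash it first: H(key) = 85 00, then zero-pad to 6 bytes: K' = 85 00 00 00 00 00.
K' ⊕ ipad = b3 36 36 36 36 36; K' ⊕ opad = d9 5c 5c 5c 5c 5c.
m1: inner = H(b3 36 36 36 36 36 e2) = 01 a2; tag = H(d9 5c 5c 5c 5c 5c 01 a2) = 92b6 ← matches
m2: inner = H(b3 36 36 36 36 36 68) = 87 a2; tag = H(d9 5c 5c 5c 5c 5c 87 a2) = 18b6
m3: inner = H(b3 36 36 36 36 36 73) = 92 a2; tag = H(d9 5c 5c 5c 5c 5c 92 a2) = 23b6

1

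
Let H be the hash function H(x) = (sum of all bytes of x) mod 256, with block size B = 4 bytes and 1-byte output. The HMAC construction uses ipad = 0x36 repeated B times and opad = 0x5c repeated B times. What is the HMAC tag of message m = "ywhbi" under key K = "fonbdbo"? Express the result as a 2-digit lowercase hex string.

4b

Key "fonbdbo" = 66 6f 6e 62 64 62 6f is 7 bytes > B = 4, so hash it first: H(key) = da, then zero-pad to 4 bytes: K' = da 00 00 00.
K' ⊕ ipad = ec 36 36 36.  K' ⊕ opad = 86 5c 5c 5c.
Inner input = (K'⊕ipad) ∥ m = ec 36 36 36 ∥ 79 77 68 62 69.
Inner hash: sum = 236+54+54+54+121+119+104+98+105 = 945; mod 256 = 177 → b1.
Outer input = (K'⊕opad) ∥ inner = 86 5c 5c 5c ∥ b1.
Outer hash (tag): sum = 134+92+92+92+177 = 587; mod 256 = 75 → 4b.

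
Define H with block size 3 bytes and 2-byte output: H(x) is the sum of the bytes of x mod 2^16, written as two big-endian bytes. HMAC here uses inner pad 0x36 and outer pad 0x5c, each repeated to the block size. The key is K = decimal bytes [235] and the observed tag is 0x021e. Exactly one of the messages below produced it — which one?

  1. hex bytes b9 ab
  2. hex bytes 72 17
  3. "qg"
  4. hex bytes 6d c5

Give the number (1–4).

Key decimal bytes [235] = eb is 1 byte ≤ B = 3; zero-pad to 3 bytes: K' = eb 00 00.
K' ⊕ ipad = dd 36 36; K' ⊕ opad = b7 5c 5c.
m1: inner = H(dd 36 36 b9 ab) = 02 ad; tag = H(b7 5c 5c 02 ad) = 021e ← matches
m2: inner = H(dd 36 36 72 17) = 01 d2; tag = H(b7 5c 5c 01 d2) = 0242
m3: inner = H(dd 36 36 71 67) = 02 21; tag = H(b7 5c 5c 02 21) = 0192
m4: inner = H(dd 36 36 6d c5) = 02 7b; tag = H(b7 5c 5c 02 7b) = 01ec

1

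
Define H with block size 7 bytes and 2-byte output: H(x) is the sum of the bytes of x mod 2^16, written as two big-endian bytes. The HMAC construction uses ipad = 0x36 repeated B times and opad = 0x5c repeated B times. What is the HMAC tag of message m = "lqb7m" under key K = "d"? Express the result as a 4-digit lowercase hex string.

02dc

Key "d" = 64 is 1 byte ≤ B = 7; zero-pad to 7 bytes: K' = 64 00 00 00 00 00 00.
K' ⊕ ipad = 52 36 36 36 36 36 36.  K' ⊕ opad = 38 5c 5c 5c 5c 5c 5c.
Inner input = (K'⊕ipad) ∥ m = 52 36 36 36 36 36 36 ∥ 6c 71 62 37 6d.
Inner hash: sum = 82+54+54+54+54+54+54+108+113+98+55+109 = 889 → 03 79.
Outer input = (K'⊕opad) ∥ inner = 38 5c 5c 5c 5c 5c 5c ∥ 03 79.
Outer hash (tag): sum = 56+92+92+92+92+92+92+3+121 = 732 → 02 dc.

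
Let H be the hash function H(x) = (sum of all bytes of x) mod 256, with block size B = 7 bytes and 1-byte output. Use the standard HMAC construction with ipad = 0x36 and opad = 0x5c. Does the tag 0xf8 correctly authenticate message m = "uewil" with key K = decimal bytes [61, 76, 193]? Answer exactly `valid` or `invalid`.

valid

Key decimal bytes [61, 76, 193] = 3d 4c c1 is 3 bytes ≤ B = 7; zero-pad to 7 bytes: K' = 3d 4c c1 00 00 00 00.
K' ⊕ ipad = 0b 7a f7 36 36 36 36; K' ⊕ opad = 61 10 9d 5c 5c 5c 5c.
Inner hash: sum = 11+122+247+54+54+54+54+117+101+119+105+108 = 1146; mod 256 = 122 → 7a.
Outer hash (recomputed tag): sum = 97+16+157+92+92+92+92+122 = 760; mod 256 = 248 → f8.
Recomputed tag = f8; claimed = f8 → match.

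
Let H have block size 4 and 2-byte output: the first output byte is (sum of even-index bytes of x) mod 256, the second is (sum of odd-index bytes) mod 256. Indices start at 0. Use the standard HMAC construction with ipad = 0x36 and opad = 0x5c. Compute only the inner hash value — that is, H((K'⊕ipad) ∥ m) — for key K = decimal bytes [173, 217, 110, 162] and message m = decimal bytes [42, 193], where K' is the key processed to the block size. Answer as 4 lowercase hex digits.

1d44

Key decimal bytes [173, 217, 110, 162] = ad d9 6e a2 is exactly B = 4 bytes: K' = ad d9 6e a2.
K' ⊕ ipad = 9b ef 58 94.
Inner input = 9b ef 58 94 ∥ 2a c1.
Inner hash: even-index sum = 285 mod 256 = 29; odd-index sum = 580 mod 256 = 68 → 1d 44.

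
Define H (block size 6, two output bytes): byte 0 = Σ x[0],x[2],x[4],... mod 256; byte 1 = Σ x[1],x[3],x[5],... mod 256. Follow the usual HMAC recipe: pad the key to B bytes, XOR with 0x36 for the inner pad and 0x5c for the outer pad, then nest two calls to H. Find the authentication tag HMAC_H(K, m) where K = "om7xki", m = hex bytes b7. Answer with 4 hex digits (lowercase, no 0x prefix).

Key "om7xki" = 6f 6d 37 78 6b 69 is exactly B = 6 bytes: K' = 6f 6d 37 78 6b 69.
K' ⊕ ipad = 59 5b 01 4e 5d 5f.  K' ⊕ opad = 33 31 6b 24 37 35.
Inner input = (K'⊕ipad) ∥ m = 59 5b 01 4e 5d 5f ∥ b7.
Inner hash: even-index sum = 366 mod 256 = 110; odd-index sum = 264 mod 256 = 8 → 6e 08.
Outer input = (K'⊕opad) ∥ inner = 33 31 6b 24 37 35 ∥ 6e 08.
Outer hash (tag): even-index sum = 323 mod 256 = 67; odd-index sum = 146 mod 256 = 146 → 43 92.

4392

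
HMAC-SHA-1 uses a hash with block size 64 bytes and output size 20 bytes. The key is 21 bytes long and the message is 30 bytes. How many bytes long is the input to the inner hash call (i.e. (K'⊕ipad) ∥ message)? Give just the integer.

Key is 21 ≤ 64 bytes, zero-padded: |K'| = 64.
Inner input = (K'⊕ipad) ∥ m → 64 + 30 = 94 bytes.

94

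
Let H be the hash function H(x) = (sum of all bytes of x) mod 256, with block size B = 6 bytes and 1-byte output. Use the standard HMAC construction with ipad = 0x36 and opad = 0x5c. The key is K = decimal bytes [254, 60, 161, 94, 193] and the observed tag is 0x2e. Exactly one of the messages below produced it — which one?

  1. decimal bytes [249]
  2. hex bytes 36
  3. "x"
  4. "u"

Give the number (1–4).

Key decimal bytes [254, 60, 161, 94, 193] = fe 3c a1 5e c1 is 5 bytes ≤ B = 6; zero-pad to 6 bytes: K' = fe 3c a1 5e c1 00.
K' ⊕ ipad = c8 0a 97 68 f7 36; K' ⊕ opad = a2 60 fd 02 9d 5c.
m1: inner = H(c8 0a 97 68 f7 36 f9) = f7; tag = H(a2 60 fd 02 9d 5c f7) = f1
m2: inner = H(c8 0a 97 68 f7 36 36) = 34; tag = H(a2 60 fd 02 9d 5c 34) = 2e ← matches
m3: inner = H(c8 0a 97 68 f7 36 78) = 76; tag = H(a2 60 fd 02 9d 5c 76) = 70
m4: inner = H(c8 0a 97 68 f7 36 75) = 73; tag = H(a2 60 fd 02 9d 5c 73) = 6d

2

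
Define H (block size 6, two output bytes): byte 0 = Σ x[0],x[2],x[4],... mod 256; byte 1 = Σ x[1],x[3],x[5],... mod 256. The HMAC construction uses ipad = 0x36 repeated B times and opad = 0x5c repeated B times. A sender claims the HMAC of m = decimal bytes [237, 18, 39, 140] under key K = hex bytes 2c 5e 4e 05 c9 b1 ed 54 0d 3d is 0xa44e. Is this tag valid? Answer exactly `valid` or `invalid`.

Key hex bytes 2c 5e 4e 05 c9 b1 ed 54 0d 3d is 10 bytes > B = 6, so hash it first: H(key) = 3d a5, then zero-pad to 6 bytes: K' = 3d a5 00 00 00 00.
K' ⊕ ipad = 0b 93 36 36 36 36; K' ⊕ opad = 61 f9 5c 5c 5c 5c.
Inner hash: even-index sum = 395 mod 256 = 139; odd-index sum = 413 mod 256 = 157 → 8b 9d.
Outer hash (recomputed tag): even-index sum = 420 mod 256 = 164; odd-index sum = 590 mod 256 = 78 → a4 4e.
Recomputed tag = a44e; claimed = a44e → match.

valid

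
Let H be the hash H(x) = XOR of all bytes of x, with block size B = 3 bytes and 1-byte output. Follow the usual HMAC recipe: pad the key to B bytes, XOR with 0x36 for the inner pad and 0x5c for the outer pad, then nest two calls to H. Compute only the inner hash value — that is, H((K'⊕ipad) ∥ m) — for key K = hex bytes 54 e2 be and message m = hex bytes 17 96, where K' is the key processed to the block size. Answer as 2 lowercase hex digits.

Key hex bytes 54 e2 be is exactly B = 3 bytes: K' = 54 e2 be.
K' ⊕ ipad = 62 d4 88.
Inner input = 62 d4 88 ∥ 17 96.
Inner hash: XOR 62⊕d4⊕88⊕17⊕96 = bf.

bf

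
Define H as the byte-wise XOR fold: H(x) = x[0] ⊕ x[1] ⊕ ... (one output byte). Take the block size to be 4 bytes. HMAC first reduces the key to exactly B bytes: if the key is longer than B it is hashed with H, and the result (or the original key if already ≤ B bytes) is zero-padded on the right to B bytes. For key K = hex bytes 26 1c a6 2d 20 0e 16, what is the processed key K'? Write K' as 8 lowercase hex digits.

89000000

|K| = 7 > B = 4, so first hash the key.
H(K): XOR 26⊕1c⊕a6⊕2d⊕20⊕0e⊕16 = 89.
Zero-pad H(K) = 89 to 4 bytes: K' = 89 00 00 00.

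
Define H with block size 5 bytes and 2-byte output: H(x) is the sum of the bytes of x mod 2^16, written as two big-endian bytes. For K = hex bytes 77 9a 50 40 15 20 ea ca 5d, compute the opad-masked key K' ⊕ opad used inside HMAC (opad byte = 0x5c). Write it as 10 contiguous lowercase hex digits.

Key hex bytes 77 9a 50 40 15 20 ea ca 5d is 9 bytes > B = 5, so hash it first: H(key) = 03 e7, then zero-pad to 5 bytes: K' = 03 e7 00 00 00.
XOR each byte with 0x5c: 03⊕5c=5f, e7⊕5c=bb, 00⊕5c=5c, 00⊕5c=5c, 00⊕5c=5c.

5fbb5c5c5c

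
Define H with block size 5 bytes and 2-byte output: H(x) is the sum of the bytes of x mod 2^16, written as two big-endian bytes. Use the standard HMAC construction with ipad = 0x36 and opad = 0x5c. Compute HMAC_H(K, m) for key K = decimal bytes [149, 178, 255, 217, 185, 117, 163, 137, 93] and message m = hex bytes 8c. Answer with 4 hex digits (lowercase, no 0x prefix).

023a

Key decimal bytes [149, 178, 255, 217, 185, 117, 163, 137, 93] = 95 b2 ff d9 b9 75 a3 89 5d is 9 bytes > B = 5, so hash it first: H(key) = 05 d6, then zero-pad to 5 bytes: K' = 05 d6 00 00 00.
K' ⊕ ipad = 33 e0 36 36 36.  K' ⊕ opad = 59 8a 5c 5c 5c.
Inner input = (K'⊕ipad) ∥ m = 33 e0 36 36 36 ∥ 8c.
Inner hash: sum = 51+224+54+54+54+140 = 577 → 02 41.
Outer input = (K'⊕opad) ∥ inner = 59 8a 5c 5c 5c ∥ 02 41.
Outer hash (tag): sum = 89+138+92+92+92+2+65 = 570 → 02 3a.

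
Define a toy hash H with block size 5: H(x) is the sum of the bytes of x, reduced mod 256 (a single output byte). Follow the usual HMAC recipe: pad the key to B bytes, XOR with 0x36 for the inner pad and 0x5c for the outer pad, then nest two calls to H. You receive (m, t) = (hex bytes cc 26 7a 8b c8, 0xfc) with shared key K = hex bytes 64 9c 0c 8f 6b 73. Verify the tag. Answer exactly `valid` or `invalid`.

Key hex bytes 64 9c 0c 8f 6b 73 is 6 bytes > B = 5, so hash it first: H(key) = 79, then zero-pad to 5 bytes: K' = 79 00 00 00 00.
K' ⊕ ipad = 4f 36 36 36 36; K' ⊕ opad = 25 5c 5c 5c 5c.
Inner hash: sum = 79+54+54+54+54+204+38+122+139+200 = 998; mod 256 = 230 → e6.
Outer hash (recomputed tag): sum = 37+92+92+92+92+230 = 635; mod 256 = 123 → 7b.
Recomputed tag = 7b; claimed = fc → mismatch.

invalid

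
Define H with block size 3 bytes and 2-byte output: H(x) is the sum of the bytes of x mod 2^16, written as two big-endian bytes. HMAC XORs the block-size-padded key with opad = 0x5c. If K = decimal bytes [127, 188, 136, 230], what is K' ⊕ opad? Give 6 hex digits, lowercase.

Key decimal bytes [127, 188, 136, 230] = 7f bc 88 e6 is 4 bytes > B = 3, so hash it first: H(key) = 02 a9, then zero-pad to 3 bytes: K' = 02 a9 00.
XOR each byte with 0x5c: 02⊕5c=5e, a9⊕5c=f5, 00⊕5c=5c.

5ef55c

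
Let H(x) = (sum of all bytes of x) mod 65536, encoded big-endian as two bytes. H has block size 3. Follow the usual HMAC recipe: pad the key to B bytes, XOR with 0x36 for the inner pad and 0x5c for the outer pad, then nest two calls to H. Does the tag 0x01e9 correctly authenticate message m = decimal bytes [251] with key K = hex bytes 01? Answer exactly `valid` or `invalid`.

Key hex bytes 01 is 1 byte ≤ B = 3; zero-pad to 3 bytes: K' = 01 00 00.
K' ⊕ ipad = 37 36 36; K' ⊕ opad = 5d 5c 5c.
Inner hash: sum = 55+54+54+251 = 414 → 01 9e.
Outer hash (recomputed tag): sum = 93+92+92+1+158 = 436 → 01 b4.
Recomputed tag = 01b4; claimed = 01e9 → mismatch.

invalid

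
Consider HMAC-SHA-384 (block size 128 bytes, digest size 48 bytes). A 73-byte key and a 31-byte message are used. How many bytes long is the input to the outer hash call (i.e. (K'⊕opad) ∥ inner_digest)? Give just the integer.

176

Key is 73 ≤ 128 bytes, zero-padded: |K'| = 128.
Outer input = (K'⊕opad) ∥ H(inner) → 128 + 48 = 176 bytes.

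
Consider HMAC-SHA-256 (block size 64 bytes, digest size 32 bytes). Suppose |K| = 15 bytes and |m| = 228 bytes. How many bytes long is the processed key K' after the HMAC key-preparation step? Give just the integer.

Key is 15 ≤ 64 bytes, zero-padded: |K'| = 64.

64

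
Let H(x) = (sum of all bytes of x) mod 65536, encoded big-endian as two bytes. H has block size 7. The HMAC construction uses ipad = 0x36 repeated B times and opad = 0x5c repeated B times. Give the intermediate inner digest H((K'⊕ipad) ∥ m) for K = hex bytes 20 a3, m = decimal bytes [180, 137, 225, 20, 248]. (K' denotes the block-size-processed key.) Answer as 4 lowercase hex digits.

Key hex bytes 20 a3 is 2 bytes ≤ B = 7; zero-pad to 7 bytes: K' = 20 a3 00 00 00 00 00.
K' ⊕ ipad = 16 95 36 36 36 36 36.
Inner input = 16 95 36 36 36 36 36 ∥ b4 89 e1 14 f8.
Inner hash: sum = 22+149+54+54+54+54+54+180+137+225+20+248 = 1251 → 04 e3.

04e3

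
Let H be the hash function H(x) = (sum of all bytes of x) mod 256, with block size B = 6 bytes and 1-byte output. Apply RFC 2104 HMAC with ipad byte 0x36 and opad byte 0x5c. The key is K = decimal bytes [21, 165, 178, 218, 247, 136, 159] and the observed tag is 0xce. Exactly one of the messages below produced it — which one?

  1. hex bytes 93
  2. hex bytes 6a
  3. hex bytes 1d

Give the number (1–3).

Key decimal bytes [21, 165, 178, 218, 247, 136, 159] = 15 a5 b2 da f7 88 9f is 7 bytes > B = 6, so hash it first: H(key) = 64, then zero-pad to 6 bytes: K' = 64 00 00 00 00 00.
K' ⊕ ipad = 52 36 36 36 36 36; K' ⊕ opad = 38 5c 5c 5c 5c 5c.
m1: inner = H(52 36 36 36 36 36 93) = f3; tag = H(38 5c 5c 5c 5c 5c f3) = f7
m2: inner = H(52 36 36 36 36 36 6a) = ca; tag = H(38 5c 5c 5c 5c 5c ca) = ce ← matches
m3: inner = H(52 36 36 36 36 36 1d) = 7d; tag = H(38 5c 5c 5c 5c 5c 7d) = 81

2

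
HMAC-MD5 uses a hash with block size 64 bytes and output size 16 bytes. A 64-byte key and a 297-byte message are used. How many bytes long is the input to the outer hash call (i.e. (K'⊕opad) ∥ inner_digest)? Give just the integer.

80

Key is 64 ≤ 64 bytes, zero-padded: |K'| = 64.
Outer input = (K'⊕opad) ∥ H(inner) → 64 + 16 = 80 bytes.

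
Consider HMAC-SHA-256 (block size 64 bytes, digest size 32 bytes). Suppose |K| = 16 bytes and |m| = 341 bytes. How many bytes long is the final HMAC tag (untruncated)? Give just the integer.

32

The tag is one SHA-256 digest: 32 bytes.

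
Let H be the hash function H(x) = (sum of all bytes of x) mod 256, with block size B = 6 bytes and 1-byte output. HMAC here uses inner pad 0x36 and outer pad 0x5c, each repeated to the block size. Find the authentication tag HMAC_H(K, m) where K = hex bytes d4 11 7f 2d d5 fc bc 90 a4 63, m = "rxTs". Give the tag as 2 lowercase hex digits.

f7

Key hex bytes d4 11 7f 2d d5 fc bc 90 a4 63 is 10 bytes > B = 6, so hash it first: H(key) = b5, then zero-pad to 6 bytes: K' = b5 00 00 00 00 00.
K' ⊕ ipad = 83 36 36 36 36 36.  K' ⊕ opad = e9 5c 5c 5c 5c 5c.
Inner input = (K'⊕ipad) ∥ m = 83 36 36 36 36 36 ∥ 72 78 54 73.
Inner hash: sum = 131+54+54+54+54+54+114+120+84+115 = 834; mod 256 = 66 → 42.
Outer input = (K'⊕opad) ∥ inner = e9 5c 5c 5c 5c 5c ∥ 42.
Outer hash (tag): sum = 233+92+92+92+92+92+66 = 759; mod 256 = 247 → f7.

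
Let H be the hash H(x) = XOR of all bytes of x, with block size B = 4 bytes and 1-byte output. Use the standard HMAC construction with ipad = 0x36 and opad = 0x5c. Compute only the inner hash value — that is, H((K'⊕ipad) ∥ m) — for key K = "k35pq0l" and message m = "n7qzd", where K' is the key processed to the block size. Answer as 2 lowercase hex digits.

Key "k35pq0l" = 6b 33 35 70 71 30 6c is 7 bytes > B = 4, so hash it first: H(key) = 30, then zero-pad to 4 bytes: K' = 30 00 00 00.
K' ⊕ ipad = 06 36 36 36.
Inner input = 06 36 36 36 ∥ 6e 37 71 7a 64.
Inner hash: XOR 06⊕36⊕36⊕36⊕6e⊕37⊕71⊕7a⊕64 = 06.

06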